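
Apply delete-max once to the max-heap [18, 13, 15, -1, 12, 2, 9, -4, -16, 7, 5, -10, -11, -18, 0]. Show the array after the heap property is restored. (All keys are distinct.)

[15, 13, 9, -1, 12, 2, 0, -4, -16, 7, 5, -10, -11, -18]

remove root 18; move last element 0 to root → [0, 13, 15, -1, 12, 2, 9, -4, -16, 7, 5, -10, -11, -18]
0 vs larger child 15 at index 2, swap → [15, 13, 0, -1, 12, 2, 9, -4, -16, 7, 5, -10, -11, -18]
0 vs larger child 9 at index 6, swap → [15, 13, 9, -1, 12, 2, 0, -4, -16, 7, 5, -10, -11, -18]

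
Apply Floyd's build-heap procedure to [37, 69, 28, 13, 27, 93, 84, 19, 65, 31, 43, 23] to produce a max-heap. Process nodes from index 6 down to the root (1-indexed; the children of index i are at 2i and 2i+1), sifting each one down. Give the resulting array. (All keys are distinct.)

[93, 69, 84, 65, 43, 28, 37, 19, 13, 31, 27, 23]

sift down from index 6: already satisfies heap property
sift down from index 5:
  27 vs larger child 43 at index 11, swap → [37, 69, 28, 13, 43, 93, 84, 19, 65, 31, 27, 23]
sift down from index 4:
  13 vs larger child 65 at index 9, swap → [37, 69, 28, 65, 43, 93, 84, 19, 13, 31, 27, 23]
sift down from index 3:
  28 vs larger child 93 at index 6, swap → [37, 69, 93, 65, 43, 28, 84, 19, 13, 31, 27, 23]
sift down from index 2: already satisfies heap property
sift down from index 1:
  37 vs larger child 93 at index 3, swap → [93, 69, 37, 65, 43, 28, 84, 19, 13, 31, 27, 23]
  37 vs larger child 84 at index 7, swap → [93, 69, 84, 65, 43, 28, 37, 19, 13, 31, 27, 23]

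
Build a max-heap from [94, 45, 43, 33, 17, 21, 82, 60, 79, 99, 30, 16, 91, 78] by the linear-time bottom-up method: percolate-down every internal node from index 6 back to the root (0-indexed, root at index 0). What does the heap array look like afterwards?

[99, 94, 91, 79, 45, 43, 82, 60, 33, 17, 30, 16, 21, 78]

sift down from index 6: already satisfies heap property
sift down from index 5:
  21 vs larger child 91 at index 12, swap → [94, 45, 43, 33, 17, 91, 82, 60, 79, 99, 30, 16, 21, 78]
sift down from index 4:
  17 vs larger child 99 at index 9, swap → [94, 45, 43, 33, 99, 91, 82, 60, 79, 17, 30, 16, 21, 78]
sift down from index 3:
  33 vs larger child 79 at index 8, swap → [94, 45, 43, 79, 99, 91, 82, 60, 33, 17, 30, 16, 21, 78]
sift down from index 2:
  43 vs larger child 91 at index 5, swap → [94, 45, 91, 79, 99, 43, 82, 60, 33, 17, 30, 16, 21, 78]
sift down from index 1:
  45 vs larger child 99 at index 4, swap → [94, 99, 91, 79, 45, 43, 82, 60, 33, 17, 30, 16, 21, 78]
sift down from index 0:
  94 vs larger child 99 at index 1, swap → [99, 94, 91, 79, 45, 43, 82, 60, 33, 17, 30, 16, 21, 78]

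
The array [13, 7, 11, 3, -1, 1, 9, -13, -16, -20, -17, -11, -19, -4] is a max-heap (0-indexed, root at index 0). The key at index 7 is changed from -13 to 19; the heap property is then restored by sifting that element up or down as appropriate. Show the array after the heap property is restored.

[19, 13, 11, 7, -1, 1, 9, 3, -16, -20, -17, -11, -19, -4]

set index 7 from -13 to 19 → [13, 7, 11, 3, -1, 1, 9, 19, -16, -20, -17, -11, -19, -4]
19 > parent 3 at index 3, swap → [13, 7, 11, 19, -1, 1, 9, 3, -16, -20, -17, -11, -19, -4]
19 > parent 7 at index 1, swap → [13, 19, 11, 7, -1, 1, 9, 3, -16, -20, -17, -11, -19, -4]
19 > parent 13 at index 0, swap → [19, 13, 11, 7, -1, 1, 9, 3, -16, -20, -17, -11, -19, -4]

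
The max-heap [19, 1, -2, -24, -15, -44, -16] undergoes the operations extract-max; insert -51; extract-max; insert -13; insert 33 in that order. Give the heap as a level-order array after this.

[33, -2, -13, -15, -16, -51, -44, -24]

extract-max → returns 19:
  remove root 19; move last element -16 to root → [-16, 1, -2, -24, -15, -44]
  -16 vs larger child 1 at index 1, swap → [1, -16, -2, -24, -15, -44]
  -16 vs larger child -15 at index 4, swap → [1, -15, -2, -24, -16, -44]
insert -51:
  append -51 at index 6 → [1, -15, -2, -24, -16, -44, -51] (no swap needed)
extract-max → returns 1:
  remove root 1; move last element -51 to root → [-51, -15, -2, -24, -16, -44]
  -51 vs larger child -2 at index 2, swap → [-2, -15, -51, -24, -16, -44]
  -51 vs only child -44 at index 5, swap → [-2, -15, -44, -24, -16, -51]
insert -13:
  append -13 at index 6 → [-2, -15, -44, -24, -16, -51, -13]
  -13 > parent -44 at index 2, swap → [-2, -15, -13, -24, -16, -51, -44]
insert 33:
  append 33 at index 7 → [-2, -15, -13, -24, -16, -51, -44, 33]
  33 > parent -24 at index 3, swap → [-2, -15, -13, 33, -16, -51, -44, -24]
  33 > parent -15 at index 1, swap → [-2, 33, -13, -15, -16, -51, -44, -24]
  33 > parent -2 at index 0, swap → [33, -2, -13, -15, -16, -51, -44, -24]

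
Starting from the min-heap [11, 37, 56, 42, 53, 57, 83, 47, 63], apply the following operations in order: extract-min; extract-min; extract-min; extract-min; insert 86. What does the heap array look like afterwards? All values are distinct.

extract-min → returns 11:
  remove root 11; move last element 63 to root → [63, 37, 56, 42, 53, 57, 83, 47]
  63 vs smaller child 37 at index 1, swap → [37, 63, 56, 42, 53, 57, 83, 47]
  63 vs smaller child 42 at index 3, swap → [37, 42, 56, 63, 53, 57, 83, 47]
  63 vs only child 47 at index 7, swap → [37, 42, 56, 47, 53, 57, 83, 63]
extract-min → returns 37:
  remove root 37; move last element 63 to root → [63, 42, 56, 47, 53, 57, 83]
  63 vs smaller child 42 at index 1, swap → [42, 63, 56, 47, 53, 57, 83]
  63 vs smaller child 47 at index 3, swap → [42, 47, 56, 63, 53, 57, 83]
extract-min → returns 42:
  remove root 42; move last element 83 to root → [83, 47, 56, 63, 53, 57]
  83 vs smaller child 47 at index 1, swap → [47, 83, 56, 63, 53, 57]
  83 vs smaller child 53 at index 4, swap → [47, 53, 56, 63, 83, 57]
extract-min → returns 47:
  remove root 47; move last element 57 to root → [57, 53, 56, 63, 83]
  57 vs smaller child 53 at index 1, swap → [53, 57, 56, 63, 83]
insert 86:
  append 86 at index 5 → [53, 57, 56, 63, 83, 86] (no swap needed)

[53, 57, 56, 63, 83, 86]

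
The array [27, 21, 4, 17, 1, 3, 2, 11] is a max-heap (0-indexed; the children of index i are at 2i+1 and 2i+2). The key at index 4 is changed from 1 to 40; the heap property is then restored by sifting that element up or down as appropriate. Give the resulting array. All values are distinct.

[40, 27, 4, 17, 21, 3, 2, 11]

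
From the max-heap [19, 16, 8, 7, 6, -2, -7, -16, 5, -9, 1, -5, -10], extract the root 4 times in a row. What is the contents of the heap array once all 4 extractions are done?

[6, 5, -2, -9, 1, -5, -7, -16, -10]

extract-max #1 returns 19:
  remove root 19; move last element -10 to root → [-10, 16, 8, 7, 6, -2, -7, -16, 5, -9, 1, -5]
  -10 vs larger child 16 at index 1, swap → [16, -10, 8, 7, 6, -2, -7, -16, 5, -9, 1, -5]
  -10 vs larger child 7 at index 3, swap → [16, 7, 8, -10, 6, -2, -7, -16, 5, -9, 1, -5]
  -10 vs larger child 5 at index 8, swap → [16, 7, 8, 5, 6, -2, -7, -16, -10, -9, 1, -5]
extract-max #2 returns 16:
  remove root 16; move last element -5 to root → [-5, 7, 8, 5, 6, -2, -7, -16, -10, -9, 1]
  -5 vs larger child 8 at index 2, swap → [8, 7, -5, 5, 6, -2, -7, -16, -10, -9, 1]
  -5 vs larger child -2 at index 5, swap → [8, 7, -2, 5, 6, -5, -7, -16, -10, -9, 1]
extract-max #3 returns 8:
  remove root 8; move last element 1 to root → [1, 7, -2, 5, 6, -5, -7, -16, -10, -9]
  1 vs larger child 7 at index 1, swap → [7, 1, -2, 5, 6, -5, -7, -16, -10, -9]
  1 vs larger child 6 at index 4, swap → [7, 6, -2, 5, 1, -5, -7, -16, -10, -9]
extract-max #4 returns 7:
  remove root 7; move last element -9 to root → [-9, 6, -2, 5, 1, -5, -7, -16, -10]
  -9 vs larger child 6 at index 1, swap → [6, -9, -2, 5, 1, -5, -7, -16, -10]
  -9 vs larger child 5 at index 3, swap → [6, 5, -2, -9, 1, -5, -7, -16, -10]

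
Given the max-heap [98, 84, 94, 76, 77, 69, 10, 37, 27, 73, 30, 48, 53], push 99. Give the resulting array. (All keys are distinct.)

[99, 84, 98, 76, 77, 69, 94, 37, 27, 73, 30, 48, 53, 10]

append 99 at index 13 → [98, 84, 94, 76, 77, 69, 10, 37, 27, 73, 30, 48, 53, 99]
99 > parent 10 at index 6, swap → [98, 84, 94, 76, 77, 69, 99, 37, 27, 73, 30, 48, 53, 10]
99 > parent 94 at index 2, swap → [98, 84, 99, 76, 77, 69, 94, 37, 27, 73, 30, 48, 53, 10]
99 > parent 98 at index 0, swap → [99, 84, 98, 76, 77, 69, 94, 37, 27, 73, 30, 48, 53, 10]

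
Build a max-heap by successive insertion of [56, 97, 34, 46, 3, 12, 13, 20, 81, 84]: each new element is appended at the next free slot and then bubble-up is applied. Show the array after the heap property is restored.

Insert 56:
  append 56 at index 0 → [56] (no swap needed)
Insert 97:
  append 97 at index 1 → [56, 97]
  97 > parent 56 at index 0, swap → [97, 56]
Insert 34:
  append 34 at index 2 → [97, 56, 34] (no swap needed)
Insert 46:
  append 46 at index 3 → [97, 56, 34, 46] (no swap needed)
Insert 3:
  append 3 at index 4 → [97, 56, 34, 46, 3] (no swap needed)
Insert 12:
  append 12 at index 5 → [97, 56, 34, 46, 3, 12] (no swap needed)
Insert 13:
  append 13 at index 6 → [97, 56, 34, 46, 3, 12, 13] (no swap needed)
Insert 20:
  append 20 at index 7 → [97, 56, 34, 46, 3, 12, 13, 20] (no swap needed)
Insert 81:
  append 81 at index 8 → [97, 56, 34, 46, 3, 12, 13, 20, 81]
  81 > parent 46 at index 3, swap → [97, 56, 34, 81, 3, 12, 13, 20, 46]
  81 > parent 56 at index 1, swap → [97, 81, 34, 56, 3, 12, 13, 20, 46]
Insert 84:
  append 84 at index 9 → [97, 81, 34, 56, 3, 12, 13, 20, 46, 84]
  84 > parent 3 at index 4, swap → [97, 81, 34, 56, 84, 12, 13, 20, 46, 3]
  84 > parent 81 at index 1, swap → [97, 84, 34, 56, 81, 12, 13, 20, 46, 3]

[97, 84, 34, 56, 81, 12, 13, 20, 46, 3]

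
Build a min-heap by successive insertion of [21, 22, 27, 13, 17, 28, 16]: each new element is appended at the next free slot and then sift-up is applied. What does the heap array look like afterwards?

[13, 17, 16, 22, 21, 28, 27]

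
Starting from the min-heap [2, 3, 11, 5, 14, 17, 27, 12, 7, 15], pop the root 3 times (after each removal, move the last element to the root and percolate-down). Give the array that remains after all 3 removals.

extract-min #1 returns 2:
  remove root 2; move last element 15 to root → [15, 3, 11, 5, 14, 17, 27, 12, 7]
  15 vs smaller child 3 at index 1, swap → [3, 15, 11, 5, 14, 17, 27, 12, 7]
  15 vs smaller child 5 at index 3, swap → [3, 5, 11, 15, 14, 17, 27, 12, 7]
  15 vs smaller child 7 at index 8, swap → [3, 5, 11, 7, 14, 17, 27, 12, 15]
extract-min #2 returns 3:
  remove root 3; move last element 15 to root → [15, 5, 11, 7, 14, 17, 27, 12]
  15 vs smaller child 5 at index 1, swap → [5, 15, 11, 7, 14, 17, 27, 12]
  15 vs smaller child 7 at index 3, swap → [5, 7, 11, 15, 14, 17, 27, 12]
  15 vs only child 12 at index 7, swap → [5, 7, 11, 12, 14, 17, 27, 15]
extract-min #3 returns 5:
  remove root 5; move last element 15 to root → [15, 7, 11, 12, 14, 17, 27]
  15 vs smaller child 7 at index 1, swap → [7, 15, 11, 12, 14, 17, 27]
  15 vs smaller child 12 at index 3, swap → [7, 12, 11, 15, 14, 17, 27]

[7, 12, 11, 15, 14, 17, 27]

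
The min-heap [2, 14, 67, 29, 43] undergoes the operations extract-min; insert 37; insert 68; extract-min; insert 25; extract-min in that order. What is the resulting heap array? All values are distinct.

[29, 37, 67, 43, 68]

extract-min → returns 2:
  remove root 2; move last element 43 to root → [43, 14, 67, 29]
  43 vs smaller child 14 at index 1, swap → [14, 43, 67, 29]
  43 vs only child 29 at index 3, swap → [14, 29, 67, 43]
insert 37:
  append 37 at index 4 → [14, 29, 67, 43, 37] (no swap needed)
insert 68:
  append 68 at index 5 → [14, 29, 67, 43, 37, 68] (no swap needed)
extract-min → returns 14:
  remove root 14; move last element 68 to root → [68, 29, 67, 43, 37]
  68 vs smaller child 29 at index 1, swap → [29, 68, 67, 43, 37]
  68 vs smaller child 37 at index 4, swap → [29, 37, 67, 43, 68]
insert 25:
  append 25 at index 5 → [29, 37, 67, 43, 68, 25]
  25 < parent 67 at index 2, swap → [29, 37, 25, 43, 68, 67]
  25 < parent 29 at index 0, swap → [25, 37, 29, 43, 68, 67]
extract-min → returns 25:
  remove root 25; move last element 67 to root → [67, 37, 29, 43, 68]
  67 vs smaller child 29 at index 2, swap → [29, 37, 67, 43, 68]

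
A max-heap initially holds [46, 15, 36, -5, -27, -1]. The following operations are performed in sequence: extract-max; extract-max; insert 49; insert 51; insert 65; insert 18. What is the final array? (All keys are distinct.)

extract-max → returns 46:
  remove root 46; move last element -1 to root → [-1, 15, 36, -5, -27]
  -1 vs larger child 36 at index 2, swap → [36, 15, -1, -5, -27]
extract-max → returns 36:
  remove root 36; move last element -27 to root → [-27, 15, -1, -5]
  -27 vs larger child 15 at index 1, swap → [15, -27, -1, -5]
  -27 vs only child -5 at index 3, swap → [15, -5, -1, -27]
insert 49:
  append 49 at index 4 → [15, -5, -1, -27, 49]
  49 > parent -5 at index 1, swap → [15, 49, -1, -27, -5]
  49 > parent 15 at index 0, swap → [49, 15, -1, -27, -5]
insert 51:
  append 51 at index 5 → [49, 15, -1, -27, -5, 51]
  51 > parent -1 at index 2, swap → [49, 15, 51, -27, -5, -1]
  51 > parent 49 at index 0, swap → [51, 15, 49, -27, -5, -1]
insert 65:
  append 65 at index 6 → [51, 15, 49, -27, -5, -1, 65]
  65 > parent 49 at index 2, swap → [51, 15, 65, -27, -5, -1, 49]
  65 > parent 51 at index 0, swap → [65, 15, 51, -27, -5, -1, 49]
insert 18:
  append 18 at index 7 → [65, 15, 51, -27, -5, -1, 49, 18]
  18 > parent -27 at index 3, swap → [65, 15, 51, 18, -5, -1, 49, -27]
  18 > parent 15 at index 1, swap → [65, 18, 51, 15, -5, -1, 49, -27]

[65, 18, 51, 15, -5, -1, 49, -27]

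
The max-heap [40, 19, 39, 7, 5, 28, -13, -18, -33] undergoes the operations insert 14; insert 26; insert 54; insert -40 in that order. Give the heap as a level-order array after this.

[54, 26, 40, 7, 19, 39, -13, -18, -33, 5, 14, 28, -40]

insert 14:
  append 14 at index 9 → [40, 19, 39, 7, 5, 28, -13, -18, -33, 14]
  14 > parent 5 at index 4, swap → [40, 19, 39, 7, 14, 28, -13, -18, -33, 5]
insert 26:
  append 26 at index 10 → [40, 19, 39, 7, 14, 28, -13, -18, -33, 5, 26]
  26 > parent 14 at index 4, swap → [40, 19, 39, 7, 26, 28, -13, -18, -33, 5, 14]
  26 > parent 19 at index 1, swap → [40, 26, 39, 7, 19, 28, -13, -18, -33, 5, 14]
insert 54:
  append 54 at index 11 → [40, 26, 39, 7, 19, 28, -13, -18, -33, 5, 14, 54]
  54 > parent 28 at index 5, swap → [40, 26, 39, 7, 19, 54, -13, -18, -33, 5, 14, 28]
  54 > parent 39 at index 2, swap → [40, 26, 54, 7, 19, 39, -13, -18, -33, 5, 14, 28]
  54 > parent 40 at index 0, swap → [54, 26, 40, 7, 19, 39, -13, -18, -33, 5, 14, 28]
insert -40:
  append -40 at index 12 → [54, 26, 40, 7, 19, 39, -13, -18, -33, 5, 14, 28, -40] (no swap needed)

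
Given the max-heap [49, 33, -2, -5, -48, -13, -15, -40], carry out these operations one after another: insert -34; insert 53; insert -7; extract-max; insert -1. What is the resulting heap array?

[49, 33, -2, -5, -1, -13, -15, -40, -34, -48, -7]

insert -34:
  append -34 at index 8 → [49, 33, -2, -5, -48, -13, -15, -40, -34] (no swap needed)
insert 53:
  append 53 at index 9 → [49, 33, -2, -5, -48, -13, -15, -40, -34, 53]
  53 > parent -48 at index 4, swap → [49, 33, -2, -5, 53, -13, -15, -40, -34, -48]
  53 > parent 33 at index 1, swap → [49, 53, -2, -5, 33, -13, -15, -40, -34, -48]
  53 > parent 49 at index 0, swap → [53, 49, -2, -5, 33, -13, -15, -40, -34, -48]
insert -7:
  append -7 at index 10 → [53, 49, -2, -5, 33, -13, -15, -40, -34, -48, -7] (no swap needed)
extract-max → returns 53:
  remove root 53; move last element -7 to root → [-7, 49, -2, -5, 33, -13, -15, -40, -34, -48]
  -7 vs larger child 49 at index 1, swap → [49, -7, -2, -5, 33, -13, -15, -40, -34, -48]
  -7 vs larger child 33 at index 4, swap → [49, 33, -2, -5, -7, -13, -15, -40, -34, -48]
insert -1:
  append -1 at index 10 → [49, 33, -2, -5, -7, -13, -15, -40, -34, -48, -1]
  -1 > parent -7 at index 4, swap → [49, 33, -2, -5, -1, -13, -15, -40, -34, -48, -7]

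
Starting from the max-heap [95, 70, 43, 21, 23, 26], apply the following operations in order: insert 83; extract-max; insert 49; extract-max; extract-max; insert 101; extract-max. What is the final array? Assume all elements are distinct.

insert 83:
  append 83 at index 6 → [95, 70, 43, 21, 23, 26, 83]
  83 > parent 43 at index 2, swap → [95, 70, 83, 21, 23, 26, 43]
extract-max → returns 95:
  remove root 95; move last element 43 to root → [43, 70, 83, 21, 23, 26]
  43 vs larger child 83 at index 2, swap → [83, 70, 43, 21, 23, 26]
insert 49:
  append 49 at index 6 → [83, 70, 43, 21, 23, 26, 49]
  49 > parent 43 at index 2, swap → [83, 70, 49, 21, 23, 26, 43]
extract-max → returns 83:
  remove root 83; move last element 43 to root → [43, 70, 49, 21, 23, 26]
  43 vs larger child 70 at index 1, swap → [70, 43, 49, 21, 23, 26]
extract-max → returns 70:
  remove root 70; move last element 26 to root → [26, 43, 49, 21, 23]
  26 vs larger child 49 at index 2, swap → [49, 43, 26, 21, 23]
insert 101:
  append 101 at index 5 → [49, 43, 26, 21, 23, 101]
  101 > parent 26 at index 2, swap → [49, 43, 101, 21, 23, 26]
  101 > parent 49 at index 0, swap → [101, 43, 49, 21, 23, 26]
extract-max → returns 101:
  remove root 101; move last element 26 to root → [26, 43, 49, 21, 23]
  26 vs larger child 49 at index 2, swap → [49, 43, 26, 21, 23]

[49, 43, 26, 21, 23]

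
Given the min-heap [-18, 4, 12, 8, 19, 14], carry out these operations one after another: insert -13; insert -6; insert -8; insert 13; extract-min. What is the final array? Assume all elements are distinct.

insert -13:
  append -13 at index 6 → [-18, 4, 12, 8, 19, 14, -13]
  -13 < parent 12 at index 2, swap → [-18, 4, -13, 8, 19, 14, 12]
insert -6:
  append -6 at index 7 → [-18, 4, -13, 8, 19, 14, 12, -6]
  -6 < parent 8 at index 3, swap → [-18, 4, -13, -6, 19, 14, 12, 8]
  -6 < parent 4 at index 1, swap → [-18, -6, -13, 4, 19, 14, 12, 8]
insert -8:
  append -8 at index 8 → [-18, -6, -13, 4, 19, 14, 12, 8, -8]
  -8 < parent 4 at index 3, swap → [-18, -6, -13, -8, 19, 14, 12, 8, 4]
  -8 < parent -6 at index 1, swap → [-18, -8, -13, -6, 19, 14, 12, 8, 4]
insert 13:
  append 13 at index 9 → [-18, -8, -13, -6, 19, 14, 12, 8, 4, 13]
  13 < parent 19 at index 4, swap → [-18, -8, -13, -6, 13, 14, 12, 8, 4, 19]
extract-min → returns -18:
  remove root -18; move last element 19 to root → [19, -8, -13, -6, 13, 14, 12, 8, 4]
  19 vs smaller child -13 at index 2, swap → [-13, -8, 19, -6, 13, 14, 12, 8, 4]
  19 vs smaller child 12 at index 6, swap → [-13, -8, 12, -6, 13, 14, 19, 8, 4]

[-13, -8, 12, -6, 13, 14, 19, 8, 4]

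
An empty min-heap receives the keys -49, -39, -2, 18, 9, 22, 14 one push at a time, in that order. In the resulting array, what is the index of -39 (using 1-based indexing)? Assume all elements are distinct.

Insert -49:
  append -49 at index 1 → [-49] (no swap needed)
Insert -39:
  append -39 at index 2 → [-49, -39] (no swap needed)
Insert -2:
  append -2 at index 3 → [-49, -39, -2] (no swap needed)
Insert 18:
  append 18 at index 4 → [-49, -39, -2, 18] (no swap needed)
Insert 9:
  append 9 at index 5 → [-49, -39, -2, 18, 9] (no swap needed)
Insert 22:
  append 22 at index 6 → [-49, -39, -2, 18, 9, 22] (no swap needed)
Insert 14:
  append 14 at index 7 → [-49, -39, -2, 18, 9, 22, 14] (no swap needed)
resulting array: [-49, -39, -2, 18, 9, 22, 14]

2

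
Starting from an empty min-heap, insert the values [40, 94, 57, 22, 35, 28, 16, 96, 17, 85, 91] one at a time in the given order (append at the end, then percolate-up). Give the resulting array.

Insert 40:
  append 40 at index 0 → [40] (no swap needed)
Insert 94:
  append 94 at index 1 → [40, 94] (no swap needed)
Insert 57:
  append 57 at index 2 → [40, 94, 57] (no swap needed)
Insert 22:
  append 22 at index 3 → [40, 94, 57, 22]
  22 < parent 94 at index 1, swap → [40, 22, 57, 94]
  22 < parent 40 at index 0, swap → [22, 40, 57, 94]
Insert 35:
  append 35 at index 4 → [22, 40, 57, 94, 35]
  35 < parent 40 at index 1, swap → [22, 35, 57, 94, 40]
Insert 28:
  append 28 at index 5 → [22, 35, 57, 94, 40, 28]
  28 < parent 57 at index 2, swap → [22, 35, 28, 94, 40, 57]
Insert 16:
  append 16 at index 6 → [22, 35, 28, 94, 40, 57, 16]
  16 < parent 28 at index 2, swap → [22, 35, 16, 94, 40, 57, 28]
  16 < parent 22 at index 0, swap → [16, 35, 22, 94, 40, 57, 28]
Insert 96:
  append 96 at index 7 → [16, 35, 22, 94, 40, 57, 28, 96] (no swap needed)
Insert 17:
  append 17 at index 8 → [16, 35, 22, 94, 40, 57, 28, 96, 17]
  17 < parent 94 at index 3, swap → [16, 35, 22, 17, 40, 57, 28, 96, 94]
  17 < parent 35 at index 1, swap → [16, 17, 22, 35, 40, 57, 28, 96, 94]
Insert 85:
  append 85 at index 9 → [16, 17, 22, 35, 40, 57, 28, 96, 94, 85] (no swap needed)
Insert 91:
  append 91 at index 10 → [16, 17, 22, 35, 40, 57, 28, 96, 94, 85, 91] (no swap needed)

[16, 17, 22, 35, 40, 57, 28, 96, 94, 85, 91]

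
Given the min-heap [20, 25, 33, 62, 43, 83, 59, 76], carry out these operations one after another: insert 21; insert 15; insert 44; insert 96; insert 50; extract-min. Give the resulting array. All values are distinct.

[20, 21, 33, 25, 43, 50, 59, 76, 62, 83, 44, 96]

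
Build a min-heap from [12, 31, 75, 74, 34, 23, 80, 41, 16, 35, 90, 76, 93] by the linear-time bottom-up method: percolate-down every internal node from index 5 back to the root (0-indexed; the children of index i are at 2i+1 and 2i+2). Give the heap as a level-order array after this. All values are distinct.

[12, 16, 23, 31, 34, 75, 80, 41, 74, 35, 90, 76, 93]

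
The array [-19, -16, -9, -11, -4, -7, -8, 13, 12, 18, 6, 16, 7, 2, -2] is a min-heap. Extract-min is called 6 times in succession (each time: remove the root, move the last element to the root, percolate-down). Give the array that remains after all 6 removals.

extract-min #1 returns -19:
  remove root -19; move last element -2 to root → [-2, -16, -9, -11, -4, -7, -8, 13, 12, 18, 6, 16, 7, 2]
  -2 vs smaller child -16 at index 1, swap → [-16, -2, -9, -11, -4, -7, -8, 13, 12, 18, 6, 16, 7, 2]
  -2 vs smaller child -11 at index 3, swap → [-16, -11, -9, -2, -4, -7, -8, 13, 12, 18, 6, 16, 7, 2]
extract-min #2 returns -16:
  remove root -16; move last element 2 to root → [2, -11, -9, -2, -4, -7, -8, 13, 12, 18, 6, 16, 7]
  2 vs smaller child -11 at index 1, swap → [-11, 2, -9, -2, -4, -7, -8, 13, 12, 18, 6, 16, 7]
  2 vs smaller child -4 at index 4, swap → [-11, -4, -9, -2, 2, -7, -8, 13, 12, 18, 6, 16, 7]
extract-min #3 returns -11:
  remove root -11; move last element 7 to root → [7, -4, -9, -2, 2, -7, -8, 13, 12, 18, 6, 16]
  7 vs smaller child -9 at index 2, swap → [-9, -4, 7, -2, 2, -7, -8, 13, 12, 18, 6, 16]
  7 vs smaller child -8 at index 6, swap → [-9, -4, -8, -2, 2, -7, 7, 13, 12, 18, 6, 16]
extract-min #4 returns -9:
  remove root -9; move last element 16 to root → [16, -4, -8, -2, 2, -7, 7, 13, 12, 18, 6]
  16 vs smaller child -8 at index 2, swap → [-8, -4, 16, -2, 2, -7, 7, 13, 12, 18, 6]
  16 vs smaller child -7 at index 5, swap → [-8, -4, -7, -2, 2, 16, 7, 13, 12, 18, 6]
extract-min #5 returns -8:
  remove root -8; move last element 6 to root → [6, -4, -7, -2, 2, 16, 7, 13, 12, 18]
  6 vs smaller child -7 at index 2, swap → [-7, -4, 6, -2, 2, 16, 7, 13, 12, 18]
extract-min #6 returns -7:
  remove root -7; move last element 18 to root → [18, -4, 6, -2, 2, 16, 7, 13, 12]
  18 vs smaller child -4 at index 1, swap → [-4, 18, 6, -2, 2, 16, 7, 13, 12]
  18 vs smaller child -2 at index 3, swap → [-4, -2, 6, 18, 2, 16, 7, 13, 12]
  18 vs smaller child 12 at index 8, swap → [-4, -2, 6, 12, 2, 16, 7, 13, 18]

[-4, -2, 6, 12, 2, 16, 7, 13, 18]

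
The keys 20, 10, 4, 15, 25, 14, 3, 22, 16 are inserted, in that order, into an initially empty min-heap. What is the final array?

Insert 20:
  append 20 at index 0 → [20] (no swap needed)
Insert 10:
  append 10 at index 1 → [20, 10]
  10 < parent 20 at index 0, swap → [10, 20]
Insert 4:
  append 4 at index 2 → [10, 20, 4]
  4 < parent 10 at index 0, swap → [4, 20, 10]
Insert 15:
  append 15 at index 3 → [4, 20, 10, 15]
  15 < parent 20 at index 1, swap → [4, 15, 10, 20]
Insert 25:
  append 25 at index 4 → [4, 15, 10, 20, 25] (no swap needed)
Insert 14:
  append 14 at index 5 → [4, 15, 10, 20, 25, 14] (no swap needed)
Insert 3:
  append 3 at index 6 → [4, 15, 10, 20, 25, 14, 3]
  3 < parent 10 at index 2, swap → [4, 15, 3, 20, 25, 14, 10]
  3 < parent 4 at index 0, swap → [3, 15, 4, 20, 25, 14, 10]
Insert 22:
  append 22 at index 7 → [3, 15, 4, 20, 25, 14, 10, 22] (no swap needed)
Insert 16:
  append 16 at index 8 → [3, 15, 4, 20, 25, 14, 10, 22, 16]
  16 < parent 20 at index 3, swap → [3, 15, 4, 16, 25, 14, 10, 22, 20]

[3, 15, 4, 16, 25, 14, 10, 22, 20]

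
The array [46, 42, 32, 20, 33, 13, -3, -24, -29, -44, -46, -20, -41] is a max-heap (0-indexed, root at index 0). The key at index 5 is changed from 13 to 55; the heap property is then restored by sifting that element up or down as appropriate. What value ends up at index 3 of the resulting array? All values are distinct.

set index 5 from 13 to 55 → [46, 42, 32, 20, 33, 55, -3, -24, -29, -44, -46, -20, -41]
55 > parent 32 at index 2, swap → [46, 42, 55, 20, 33, 32, -3, -24, -29, -44, -46, -20, -41]
55 > parent 46 at index 0, swap → [55, 42, 46, 20, 33, 32, -3, -24, -29, -44, -46, -20, -41]
resulting array: [55, 42, 46, 20, 33, 32, -3, -24, -29, -44, -46, -20, -41]

20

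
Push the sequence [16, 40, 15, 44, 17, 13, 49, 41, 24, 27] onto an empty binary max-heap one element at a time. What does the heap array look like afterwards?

[49, 41, 44, 40, 27, 13, 15, 16, 24, 17]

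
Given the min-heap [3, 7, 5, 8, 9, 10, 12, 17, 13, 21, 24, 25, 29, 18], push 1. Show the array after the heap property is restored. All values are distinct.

[1, 7, 3, 8, 9, 10, 5, 17, 13, 21, 24, 25, 29, 18, 12]

append 1 at index 14 → [3, 7, 5, 8, 9, 10, 12, 17, 13, 21, 24, 25, 29, 18, 1]
1 < parent 12 at index 6, swap → [3, 7, 5, 8, 9, 10, 1, 17, 13, 21, 24, 25, 29, 18, 12]
1 < parent 5 at index 2, swap → [3, 7, 1, 8, 9, 10, 5, 17, 13, 21, 24, 25, 29, 18, 12]
1 < parent 3 at index 0, swap → [1, 7, 3, 8, 9, 10, 5, 17, 13, 21, 24, 25, 29, 18, 12]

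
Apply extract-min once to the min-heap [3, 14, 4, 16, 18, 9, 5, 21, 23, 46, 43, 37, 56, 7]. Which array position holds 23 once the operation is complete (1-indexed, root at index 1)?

9

remove root 3; move last element 7 to root → [7, 14, 4, 16, 18, 9, 5, 21, 23, 46, 43, 37, 56]
7 vs smaller child 4 at index 3, swap → [4, 14, 7, 16, 18, 9, 5, 21, 23, 46, 43, 37, 56]
7 vs smaller child 5 at index 7, swap → [4, 14, 5, 16, 18, 9, 7, 21, 23, 46, 43, 37, 56]
resulting array: [4, 14, 5, 16, 18, 9, 7, 21, 23, 46, 43, 37, 56]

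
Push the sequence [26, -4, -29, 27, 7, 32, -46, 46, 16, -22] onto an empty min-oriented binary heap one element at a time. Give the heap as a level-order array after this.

Insert 26:
  append 26 at index 0 → [26] (no swap needed)
Insert -4:
  append -4 at index 1 → [26, -4]
  -4 < parent 26 at index 0, swap → [-4, 26]
Insert -29:
  append -29 at index 2 → [-4, 26, -29]
  -29 < parent -4 at index 0, swap → [-29, 26, -4]
Insert 27:
  append 27 at index 3 → [-29, 26, -4, 27] (no swap needed)
Insert 7:
  append 7 at index 4 → [-29, 26, -4, 27, 7]
  7 < parent 26 at index 1, swap → [-29, 7, -4, 27, 26]
Insert 32:
  append 32 at index 5 → [-29, 7, -4, 27, 26, 32] (no swap needed)
Insert -46:
  append -46 at index 6 → [-29, 7, -4, 27, 26, 32, -46]
  -46 < parent -4 at index 2, swap → [-29, 7, -46, 27, 26, 32, -4]
  -46 < parent -29 at index 0, swap → [-46, 7, -29, 27, 26, 32, -4]
Insert 46:
  append 46 at index 7 → [-46, 7, -29, 27, 26, 32, -4, 46] (no swap needed)
Insert 16:
  append 16 at index 8 → [-46, 7, -29, 27, 26, 32, -4, 46, 16]
  16 < parent 27 at index 3, swap → [-46, 7, -29, 16, 26, 32, -4, 46, 27]
Insert -22:
  append -22 at index 9 → [-46, 7, -29, 16, 26, 32, -4, 46, 27, -22]
  -22 < parent 26 at index 4, swap → [-46, 7, -29, 16, -22, 32, -4, 46, 27, 26]
  -22 < parent 7 at index 1, swap → [-46, -22, -29, 16, 7, 32, -4, 46, 27, 26]

[-46, -22, -29, 16, 7, 32, -4, 46, 27, 26]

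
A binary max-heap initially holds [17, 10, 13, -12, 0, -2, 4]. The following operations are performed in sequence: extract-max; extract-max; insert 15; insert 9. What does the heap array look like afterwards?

[15, 0, 10, -12, -2, 4, 9]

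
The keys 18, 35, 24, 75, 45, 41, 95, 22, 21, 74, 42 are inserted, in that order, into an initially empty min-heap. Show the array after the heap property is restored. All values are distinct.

[18, 21, 24, 22, 42, 41, 95, 75, 35, 74, 45]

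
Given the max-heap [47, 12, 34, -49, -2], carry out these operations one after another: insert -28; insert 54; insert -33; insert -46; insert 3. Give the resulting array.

insert -28:
  append -28 at index 5 → [47, 12, 34, -49, -2, -28] (no swap needed)
insert 54:
  append 54 at index 6 → [47, 12, 34, -49, -2, -28, 54]
  54 > parent 34 at index 2, swap → [47, 12, 54, -49, -2, -28, 34]
  54 > parent 47 at index 0, swap → [54, 12, 47, -49, -2, -28, 34]
insert -33:
  append -33 at index 7 → [54, 12, 47, -49, -2, -28, 34, -33]
  -33 > parent -49 at index 3, swap → [54, 12, 47, -33, -2, -28, 34, -49]
insert -46:
  append -46 at index 8 → [54, 12, 47, -33, -2, -28, 34, -49, -46] (no swap needed)
insert 3:
  append 3 at index 9 → [54, 12, 47, -33, -2, -28, 34, -49, -46, 3]
  3 > parent -2 at index 4, swap → [54, 12, 47, -33, 3, -28, 34, -49, -46, -2]

[54, 12, 47, -33, 3, -28, 34, -49, -46, -2]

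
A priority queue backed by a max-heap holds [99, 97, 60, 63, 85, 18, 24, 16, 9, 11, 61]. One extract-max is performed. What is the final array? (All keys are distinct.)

remove root 99; move last element 61 to root → [61, 97, 60, 63, 85, 18, 24, 16, 9, 11]
61 vs larger child 97 at index 1, swap → [97, 61, 60, 63, 85, 18, 24, 16, 9, 11]
61 vs larger child 85 at index 4, swap → [97, 85, 60, 63, 61, 18, 24, 16, 9, 11]

[97, 85, 60, 63, 61, 18, 24, 16, 9, 11]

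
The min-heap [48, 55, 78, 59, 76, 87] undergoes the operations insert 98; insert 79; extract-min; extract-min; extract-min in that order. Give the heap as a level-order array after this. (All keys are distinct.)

insert 98:
  append 98 at index 6 → [48, 55, 78, 59, 76, 87, 98] (no swap needed)
insert 79:
  append 79 at index 7 → [48, 55, 78, 59, 76, 87, 98, 79] (no swap needed)
extract-min → returns 48:
  remove root 48; move last element 79 to root → [79, 55, 78, 59, 76, 87, 98]
  79 vs smaller child 55 at index 1, swap → [55, 79, 78, 59, 76, 87, 98]
  79 vs smaller child 59 at index 3, swap → [55, 59, 78, 79, 76, 87, 98]
extract-min → returns 55:
  remove root 55; move last element 98 to root → [98, 59, 78, 79, 76, 87]
  98 vs smaller child 59 at index 1, swap → [59, 98, 78, 79, 76, 87]
  98 vs smaller child 76 at index 4, swap → [59, 76, 78, 79, 98, 87]
extract-min → returns 59:
  remove root 59; move last element 87 to root → [87, 76, 78, 79, 98]
  87 vs smaller child 76 at index 1, swap → [76, 87, 78, 79, 98]
  87 vs smaller child 79 at index 3, swap → [76, 79, 78, 87, 98]

[76, 79, 78, 87, 98]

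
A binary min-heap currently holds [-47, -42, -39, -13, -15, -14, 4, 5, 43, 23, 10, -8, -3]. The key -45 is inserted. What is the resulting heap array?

append -45 at index 13 → [-47, -42, -39, -13, -15, -14, 4, 5, 43, 23, 10, -8, -3, -45]
-45 < parent 4 at index 6, swap → [-47, -42, -39, -13, -15, -14, -45, 5, 43, 23, 10, -8, -3, 4]
-45 < parent -39 at index 2, swap → [-47, -42, -45, -13, -15, -14, -39, 5, 43, 23, 10, -8, -3, 4]

[-47, -42, -45, -13, -15, -14, -39, 5, 43, 23, 10, -8, -3, 4]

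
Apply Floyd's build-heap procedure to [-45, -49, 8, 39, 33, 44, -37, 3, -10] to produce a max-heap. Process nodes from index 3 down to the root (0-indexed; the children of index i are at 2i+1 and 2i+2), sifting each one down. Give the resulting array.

[44, 39, 8, 3, 33, -45, -37, -49, -10]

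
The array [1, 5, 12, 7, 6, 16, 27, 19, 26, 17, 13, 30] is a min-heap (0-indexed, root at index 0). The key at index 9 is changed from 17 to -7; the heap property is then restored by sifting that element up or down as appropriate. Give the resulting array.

[-7, 1, 12, 7, 5, 16, 27, 19, 26, 6, 13, 30]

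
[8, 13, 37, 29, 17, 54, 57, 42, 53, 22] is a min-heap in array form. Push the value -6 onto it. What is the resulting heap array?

append -6 at index 10 → [8, 13, 37, 29, 17, 54, 57, 42, 53, 22, -6]
-6 < parent 17 at index 4, swap → [8, 13, 37, 29, -6, 54, 57, 42, 53, 22, 17]
-6 < parent 13 at index 1, swap → [8, -6, 37, 29, 13, 54, 57, 42, 53, 22, 17]
-6 < parent 8 at index 0, swap → [-6, 8, 37, 29, 13, 54, 57, 42, 53, 22, 17]

[-6, 8, 37, 29, 13, 54, 57, 42, 53, 22, 17]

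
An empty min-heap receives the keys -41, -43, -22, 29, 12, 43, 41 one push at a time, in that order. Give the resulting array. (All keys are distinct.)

[-43, -41, -22, 29, 12, 43, 41]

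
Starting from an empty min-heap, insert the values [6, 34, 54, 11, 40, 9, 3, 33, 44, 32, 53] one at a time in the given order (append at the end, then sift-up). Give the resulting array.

[3, 11, 6, 33, 32, 54, 9, 34, 44, 40, 53]

Insert 6:
  append 6 at index 0 → [6] (no swap needed)
Insert 34:
  append 34 at index 1 → [6, 34] (no swap needed)
Insert 54:
  append 54 at index 2 → [6, 34, 54] (no swap needed)
Insert 11:
  append 11 at index 3 → [6, 34, 54, 11]
  11 < parent 34 at index 1, swap → [6, 11, 54, 34]
Insert 40:
  append 40 at index 4 → [6, 11, 54, 34, 40] (no swap needed)
Insert 9:
  append 9 at index 5 → [6, 11, 54, 34, 40, 9]
  9 < parent 54 at index 2, swap → [6, 11, 9, 34, 40, 54]
Insert 3:
  append 3 at index 6 → [6, 11, 9, 34, 40, 54, 3]
  3 < parent 9 at index 2, swap → [6, 11, 3, 34, 40, 54, 9]
  3 < parent 6 at index 0, swap → [3, 11, 6, 34, 40, 54, 9]
Insert 33:
  append 33 at index 7 → [3, 11, 6, 34, 40, 54, 9, 33]
  33 < parent 34 at index 3, swap → [3, 11, 6, 33, 40, 54, 9, 34]
Insert 44:
  append 44 at index 8 → [3, 11, 6, 33, 40, 54, 9, 34, 44] (no swap needed)
Insert 32:
  append 32 at index 9 → [3, 11, 6, 33, 40, 54, 9, 34, 44, 32]
  32 < parent 40 at index 4, swap → [3, 11, 6, 33, 32, 54, 9, 34, 44, 40]
Insert 53:
  append 53 at index 10 → [3, 11, 6, 33, 32, 54, 9, 34, 44, 40, 53] (no swap needed)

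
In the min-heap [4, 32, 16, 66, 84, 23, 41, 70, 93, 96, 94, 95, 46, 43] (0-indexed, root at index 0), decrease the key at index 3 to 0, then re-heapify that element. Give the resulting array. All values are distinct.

[0, 4, 16, 32, 84, 23, 41, 70, 93, 96, 94, 95, 46, 43]

set index 3 from 66 to 0 → [4, 32, 16, 0, 84, 23, 41, 70, 93, 96, 94, 95, 46, 43]
0 < parent 32 at index 1, swap → [4, 0, 16, 32, 84, 23, 41, 70, 93, 96, 94, 95, 46, 43]
0 < parent 4 at index 0, swap → [0, 4, 16, 32, 84, 23, 41, 70, 93, 96, 94, 95, 46, 43]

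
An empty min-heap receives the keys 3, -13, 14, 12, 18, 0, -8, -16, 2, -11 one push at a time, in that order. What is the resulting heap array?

[-16, -13, -8, 2, -11, 14, 0, 12, 3, 18]

Insert 3:
  append 3 at index 0 → [3] (no swap needed)
Insert -13:
  append -13 at index 1 → [3, -13]
  -13 < parent 3 at index 0, swap → [-13, 3]
Insert 14:
  append 14 at index 2 → [-13, 3, 14] (no swap needed)
Insert 12:
  append 12 at index 3 → [-13, 3, 14, 12] (no swap needed)
Insert 18:
  append 18 at index 4 → [-13, 3, 14, 12, 18] (no swap needed)
Insert 0:
  append 0 at index 5 → [-13, 3, 14, 12, 18, 0]
  0 < parent 14 at index 2, swap → [-13, 3, 0, 12, 18, 14]
Insert -8:
  append -8 at index 6 → [-13, 3, 0, 12, 18, 14, -8]
  -8 < parent 0 at index 2, swap → [-13, 3, -8, 12, 18, 14, 0]
Insert -16:
  append -16 at index 7 → [-13, 3, -8, 12, 18, 14, 0, -16]
  -16 < parent 12 at index 3, swap → [-13, 3, -8, -16, 18, 14, 0, 12]
  -16 < parent 3 at index 1, swap → [-13, -16, -8, 3, 18, 14, 0, 12]
  -16 < parent -13 at index 0, swap → [-16, -13, -8, 3, 18, 14, 0, 12]
Insert 2:
  append 2 at index 8 → [-16, -13, -8, 3, 18, 14, 0, 12, 2]
  2 < parent 3 at index 3, swap → [-16, -13, -8, 2, 18, 14, 0, 12, 3]
Insert -11:
  append -11 at index 9 → [-16, -13, -8, 2, 18, 14, 0, 12, 3, -11]
  -11 < parent 18 at index 4, swap → [-16, -13, -8, 2, -11, 14, 0, 12, 3, 18]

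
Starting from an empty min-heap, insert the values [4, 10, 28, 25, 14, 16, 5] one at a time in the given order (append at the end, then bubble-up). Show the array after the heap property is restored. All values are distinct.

[4, 10, 5, 25, 14, 28, 16]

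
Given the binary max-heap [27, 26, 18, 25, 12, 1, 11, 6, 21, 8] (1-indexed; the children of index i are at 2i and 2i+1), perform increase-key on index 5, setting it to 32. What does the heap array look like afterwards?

[32, 27, 18, 25, 26, 1, 11, 6, 21, 8]

set index 5 from 12 to 32 → [27, 26, 18, 25, 32, 1, 11, 6, 21, 8]
32 > parent 26 at index 2, swap → [27, 32, 18, 25, 26, 1, 11, 6, 21, 8]
32 > parent 27 at index 1, swap → [32, 27, 18, 25, 26, 1, 11, 6, 21, 8]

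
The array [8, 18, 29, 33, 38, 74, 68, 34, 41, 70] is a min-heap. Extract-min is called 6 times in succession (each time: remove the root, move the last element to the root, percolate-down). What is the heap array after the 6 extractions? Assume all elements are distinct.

[41, 68, 74, 70]

extract-min #1 returns 8:
  remove root 8; move last element 70 to root → [70, 18, 29, 33, 38, 74, 68, 34, 41]
  70 vs smaller child 18 at index 1, swap → [18, 70, 29, 33, 38, 74, 68, 34, 41]
  70 vs smaller child 33 at index 3, swap → [18, 33, 29, 70, 38, 74, 68, 34, 41]
  70 vs smaller child 34 at index 7, swap → [18, 33, 29, 34, 38, 74, 68, 70, 41]
extract-min #2 returns 18:
  remove root 18; move last element 41 to root → [41, 33, 29, 34, 38, 74, 68, 70]
  41 vs smaller child 29 at index 2, swap → [29, 33, 41, 34, 38, 74, 68, 70]
extract-min #3 returns 29:
  remove root 29; move last element 70 to root → [70, 33, 41, 34, 38, 74, 68]
  70 vs smaller child 33 at index 1, swap → [33, 70, 41, 34, 38, 74, 68]
  70 vs smaller child 34 at index 3, swap → [33, 34, 41, 70, 38, 74, 68]
extract-min #4 returns 33:
  remove root 33; move last element 68 to root → [68, 34, 41, 70, 38, 74]
  68 vs smaller child 34 at index 1, swap → [34, 68, 41, 70, 38, 74]
  68 vs smaller child 38 at index 4, swap → [34, 38, 41, 70, 68, 74]
extract-min #5 returns 34:
  remove root 34; move last element 74 to root → [74, 38, 41, 70, 68]
  74 vs smaller child 38 at index 1, swap → [38, 74, 41, 70, 68]
  74 vs smaller child 68 at index 4, swap → [38, 68, 41, 70, 74]
extract-min #6 returns 38:
  remove root 38; move last element 74 to root → [74, 68, 41, 70]
  74 vs smaller child 41 at index 2, swap → [41, 68, 74, 70]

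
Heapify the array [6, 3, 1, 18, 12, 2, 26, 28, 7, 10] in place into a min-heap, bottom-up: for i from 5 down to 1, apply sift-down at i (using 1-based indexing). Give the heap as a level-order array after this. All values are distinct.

[1, 3, 2, 7, 10, 6, 26, 28, 18, 12]

sift down from index 5:
  12 vs only child 10 at index 10, swap → [6, 3, 1, 18, 10, 2, 26, 28, 7, 12]
sift down from index 4:
  18 vs smaller child 7 at index 9, swap → [6, 3, 1, 7, 10, 2, 26, 28, 18, 12]
sift down from index 3: already satisfies heap property
sift down from index 2: already satisfies heap property
sift down from index 1:
  6 vs smaller child 1 at index 3, swap → [1, 3, 6, 7, 10, 2, 26, 28, 18, 12]
  6 vs smaller child 2 at index 6, swap → [1, 3, 2, 7, 10, 6, 26, 28, 18, 12]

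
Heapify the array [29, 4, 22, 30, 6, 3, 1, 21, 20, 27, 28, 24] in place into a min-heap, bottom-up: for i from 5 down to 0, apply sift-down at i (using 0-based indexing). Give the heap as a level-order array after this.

[1, 4, 3, 20, 6, 24, 22, 21, 30, 27, 28, 29]

sift down from index 5: already satisfies heap property
sift down from index 4: already satisfies heap property
sift down from index 3:
  30 vs smaller child 20 at index 8, swap → [29, 4, 22, 20, 6, 3, 1, 21, 30, 27, 28, 24]
sift down from index 2:
  22 vs smaller child 1 at index 6, swap → [29, 4, 1, 20, 6, 3, 22, 21, 30, 27, 28, 24]
sift down from index 1: already satisfies heap property
sift down from index 0:
  29 vs smaller child 1 at index 2, swap → [1, 4, 29, 20, 6, 3, 22, 21, 30, 27, 28, 24]
  29 vs smaller child 3 at index 5, swap → [1, 4, 3, 20, 6, 29, 22, 21, 30, 27, 28, 24]
  29 vs only child 24 at index 11, swap → [1, 4, 3, 20, 6, 24, 22, 21, 30, 27, 28, 29]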